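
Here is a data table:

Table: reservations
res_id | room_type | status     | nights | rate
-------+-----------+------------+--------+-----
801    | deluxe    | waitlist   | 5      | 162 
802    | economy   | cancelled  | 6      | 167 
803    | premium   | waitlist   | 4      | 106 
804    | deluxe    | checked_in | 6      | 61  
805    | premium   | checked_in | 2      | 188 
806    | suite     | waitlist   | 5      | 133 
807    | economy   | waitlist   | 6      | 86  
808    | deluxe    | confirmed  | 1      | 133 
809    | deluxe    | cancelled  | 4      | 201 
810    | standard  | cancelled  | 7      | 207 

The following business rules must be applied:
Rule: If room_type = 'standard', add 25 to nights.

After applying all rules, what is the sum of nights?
71

Step 1: Count records where room_type = 'standard': 1
Step 2: Total bonus added: 1 × 25 = 25
Step 3: Original sum of nights: 46
Step 4: Final sum = 46 + 25 = 71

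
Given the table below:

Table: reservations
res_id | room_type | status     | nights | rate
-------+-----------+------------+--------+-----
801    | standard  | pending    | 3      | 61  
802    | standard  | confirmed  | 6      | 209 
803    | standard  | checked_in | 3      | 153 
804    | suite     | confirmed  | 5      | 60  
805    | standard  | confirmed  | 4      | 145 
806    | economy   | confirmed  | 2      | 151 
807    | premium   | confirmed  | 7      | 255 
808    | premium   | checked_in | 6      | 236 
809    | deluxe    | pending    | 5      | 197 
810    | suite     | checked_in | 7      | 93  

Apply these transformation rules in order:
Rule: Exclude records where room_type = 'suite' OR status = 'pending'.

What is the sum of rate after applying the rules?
1149

Step 1: Find records where room_type = 'suite' OR status = 'pending'
Step 2: 4 records match, summing to 411
Step 3: Original sum: 1560
Step 4: Remaining sum = 1560 - 411 = 1149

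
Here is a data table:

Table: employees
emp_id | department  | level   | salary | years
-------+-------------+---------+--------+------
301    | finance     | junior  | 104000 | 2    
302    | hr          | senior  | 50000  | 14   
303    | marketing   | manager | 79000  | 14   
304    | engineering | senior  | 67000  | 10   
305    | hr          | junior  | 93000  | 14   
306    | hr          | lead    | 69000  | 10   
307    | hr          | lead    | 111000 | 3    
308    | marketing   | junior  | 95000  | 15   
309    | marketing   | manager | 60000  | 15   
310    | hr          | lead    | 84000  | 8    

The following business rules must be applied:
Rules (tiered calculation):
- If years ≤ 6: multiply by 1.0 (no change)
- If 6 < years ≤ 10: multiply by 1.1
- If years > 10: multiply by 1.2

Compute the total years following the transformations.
122.2

Step 1: Tier 1 (years ≤ 6): 2 records, sum = 5 × 1.0 = 5.0
Step 2: Tier 2 (6 < years ≤ 10): 3 records, sum = 28 × 1.1 = 30.8
Step 3: Tier 3 (years > 10): 5 records, sum = 72 × 1.2 = 86.4
Step 4: Final sum = 5.0 + 30.8 + 86.4 = 122.2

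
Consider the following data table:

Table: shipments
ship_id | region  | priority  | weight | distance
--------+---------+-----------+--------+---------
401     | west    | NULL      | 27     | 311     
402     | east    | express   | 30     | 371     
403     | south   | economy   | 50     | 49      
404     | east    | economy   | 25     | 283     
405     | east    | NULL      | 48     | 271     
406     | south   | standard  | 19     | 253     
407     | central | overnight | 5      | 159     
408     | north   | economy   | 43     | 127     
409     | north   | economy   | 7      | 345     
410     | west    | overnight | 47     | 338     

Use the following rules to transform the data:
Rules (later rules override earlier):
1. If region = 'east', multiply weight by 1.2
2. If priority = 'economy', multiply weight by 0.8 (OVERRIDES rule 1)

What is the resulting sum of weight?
291.6

Step 1: Rule 2 takes priority for records with priority = 'economy'
  - 4 records: 125 × 0.8 = 100.0
Step 2: Rule 1 applies to remaining records with region = 'east'
  - 2 records: 78 × 1.2 = 93.6
Step 3: Other records unchanged: 98
Step 4: Final sum = 100.0 + 93.6 + 98 = 291.6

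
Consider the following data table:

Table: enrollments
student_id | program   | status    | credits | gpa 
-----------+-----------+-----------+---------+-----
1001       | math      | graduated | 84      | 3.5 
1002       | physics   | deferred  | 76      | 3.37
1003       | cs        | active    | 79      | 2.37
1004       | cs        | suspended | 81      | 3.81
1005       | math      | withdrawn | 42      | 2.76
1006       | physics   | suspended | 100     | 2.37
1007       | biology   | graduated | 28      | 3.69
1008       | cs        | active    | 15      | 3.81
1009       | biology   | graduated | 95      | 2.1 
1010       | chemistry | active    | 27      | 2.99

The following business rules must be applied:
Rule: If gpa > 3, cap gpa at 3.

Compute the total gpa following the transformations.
27.59

Step 1: 5 records have gpa > 3
Step 2: These records originally summed to 18.18
Step 3: After capping: 5 × 3 = 15
Step 4: Unaffected records sum: 12.59
Step 5: Final sum = 15 + 12.59 = 27.59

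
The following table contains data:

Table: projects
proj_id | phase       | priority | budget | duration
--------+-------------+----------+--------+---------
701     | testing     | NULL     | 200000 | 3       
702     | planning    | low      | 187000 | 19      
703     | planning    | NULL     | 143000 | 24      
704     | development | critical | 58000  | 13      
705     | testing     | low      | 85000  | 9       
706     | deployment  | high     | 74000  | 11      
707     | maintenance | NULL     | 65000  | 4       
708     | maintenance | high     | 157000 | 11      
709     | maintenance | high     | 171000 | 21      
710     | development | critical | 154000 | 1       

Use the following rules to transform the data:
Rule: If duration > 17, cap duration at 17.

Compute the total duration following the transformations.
103

Step 1: 3 records have duration > 17
Step 2: These records originally summed to 64
Step 3: After capping: 3 × 17 = 51
Step 4: Unaffected records sum: 52
Step 5: Final sum = 51 + 52 = 103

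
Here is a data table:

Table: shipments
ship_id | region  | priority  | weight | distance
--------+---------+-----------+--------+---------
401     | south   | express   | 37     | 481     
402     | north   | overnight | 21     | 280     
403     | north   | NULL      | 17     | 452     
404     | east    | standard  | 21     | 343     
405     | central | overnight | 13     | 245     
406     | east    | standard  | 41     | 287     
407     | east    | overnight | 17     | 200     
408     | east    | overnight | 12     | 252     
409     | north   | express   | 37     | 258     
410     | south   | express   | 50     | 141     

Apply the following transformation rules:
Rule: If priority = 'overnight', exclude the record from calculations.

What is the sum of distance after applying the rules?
1962

Step 1: Identify records where priority = 'overnight'
Step 2: The excluded records sum to 977
Step 3: Original total distance = 2939
Step 4: Remaining total = 2939 - 977 = 1962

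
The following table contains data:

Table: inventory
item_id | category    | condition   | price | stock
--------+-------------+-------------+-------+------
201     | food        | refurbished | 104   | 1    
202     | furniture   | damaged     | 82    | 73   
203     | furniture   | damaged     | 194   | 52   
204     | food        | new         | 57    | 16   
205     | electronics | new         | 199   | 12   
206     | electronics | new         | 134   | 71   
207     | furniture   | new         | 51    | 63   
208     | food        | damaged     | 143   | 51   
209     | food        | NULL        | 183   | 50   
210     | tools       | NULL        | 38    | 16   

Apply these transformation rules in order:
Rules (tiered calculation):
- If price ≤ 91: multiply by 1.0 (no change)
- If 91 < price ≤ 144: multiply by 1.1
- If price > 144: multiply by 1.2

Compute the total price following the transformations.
1338.3

Step 1: Tier 1 (price ≤ 91): 4 records, sum = 228 × 1.0 = 228.0
Step 2: Tier 2 (91 < price ≤ 144): 3 records, sum = 381 × 1.1 = 419.1
Step 3: Tier 3 (price > 144): 3 records, sum = 576 × 1.2 = 691.2
Step 4: Final sum = 228.0 + 419.1 + 691.2 = 1338.3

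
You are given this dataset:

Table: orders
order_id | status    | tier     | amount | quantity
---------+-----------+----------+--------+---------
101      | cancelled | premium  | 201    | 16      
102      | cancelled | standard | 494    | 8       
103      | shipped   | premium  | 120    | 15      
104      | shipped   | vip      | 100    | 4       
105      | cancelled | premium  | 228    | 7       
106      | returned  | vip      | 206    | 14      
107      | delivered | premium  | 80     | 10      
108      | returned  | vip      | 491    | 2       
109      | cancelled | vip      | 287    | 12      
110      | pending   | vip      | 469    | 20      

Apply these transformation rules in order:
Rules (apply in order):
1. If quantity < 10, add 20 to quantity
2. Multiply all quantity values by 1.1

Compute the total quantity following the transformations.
206.8

Step 1: Apply Rule 1 - Add 20 to records with quantity < 10
  - 4 records affected: 21 + (4 × 20) = 101
  - Unaffected records: 87
  - Sum after Rule 1: 188
Step 2: Apply Rule 2 - Multiply all by 1.1
  - 188 × 1.1 = 206.8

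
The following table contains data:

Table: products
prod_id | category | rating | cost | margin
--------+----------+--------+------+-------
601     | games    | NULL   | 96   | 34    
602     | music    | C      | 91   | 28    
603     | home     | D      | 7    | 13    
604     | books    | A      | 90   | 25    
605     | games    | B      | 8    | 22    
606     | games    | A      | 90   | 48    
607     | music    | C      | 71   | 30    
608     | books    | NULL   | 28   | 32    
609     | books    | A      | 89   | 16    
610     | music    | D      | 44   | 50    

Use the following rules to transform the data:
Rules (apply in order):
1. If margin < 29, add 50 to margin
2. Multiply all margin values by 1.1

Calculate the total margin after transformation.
602.8

Step 1: Apply Rule 1 - Add 50 to records with margin < 29
  - 5 records affected: 104 + (5 × 50) = 354
  - Unaffected records: 194
  - Sum after Rule 1: 548
Step 2: Apply Rule 2 - Multiply all by 1.1
  - 548 × 1.1 = 602.8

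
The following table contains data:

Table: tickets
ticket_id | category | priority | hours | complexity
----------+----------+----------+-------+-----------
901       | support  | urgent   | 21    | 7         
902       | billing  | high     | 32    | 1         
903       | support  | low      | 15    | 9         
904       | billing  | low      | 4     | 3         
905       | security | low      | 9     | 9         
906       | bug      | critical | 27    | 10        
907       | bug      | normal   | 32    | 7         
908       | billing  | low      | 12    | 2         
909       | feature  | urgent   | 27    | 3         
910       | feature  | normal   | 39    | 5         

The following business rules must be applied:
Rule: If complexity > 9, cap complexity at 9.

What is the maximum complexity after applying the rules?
9

Step 1: Original maximum complexity = 10
Step 2: Apply cap at 9
Step 3: 1 records had complexity > 9 and were capped
Step 4: Maximum after transformation = 9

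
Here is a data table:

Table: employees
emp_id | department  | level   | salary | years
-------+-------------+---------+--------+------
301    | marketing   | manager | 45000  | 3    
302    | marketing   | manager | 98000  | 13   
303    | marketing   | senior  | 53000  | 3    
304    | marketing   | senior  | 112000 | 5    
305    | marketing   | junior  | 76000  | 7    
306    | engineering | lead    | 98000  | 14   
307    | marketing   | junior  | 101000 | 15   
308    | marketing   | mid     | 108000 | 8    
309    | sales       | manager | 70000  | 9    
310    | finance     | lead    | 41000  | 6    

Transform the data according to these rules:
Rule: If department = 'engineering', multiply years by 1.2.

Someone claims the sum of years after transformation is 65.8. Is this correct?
No, the correct result is 85.8.

Step 1: Calculate the correct sum after transformation
Step 2: Apply multiplier 1.2 to records where department = 'engineering'
Step 3: Correct result = 85.8
Step 4: Claimed result = 65.8
Step 5: 85.8 ≠ 65.8
Conclusion: The claimed result is incorrect. The correct answer is 85.8.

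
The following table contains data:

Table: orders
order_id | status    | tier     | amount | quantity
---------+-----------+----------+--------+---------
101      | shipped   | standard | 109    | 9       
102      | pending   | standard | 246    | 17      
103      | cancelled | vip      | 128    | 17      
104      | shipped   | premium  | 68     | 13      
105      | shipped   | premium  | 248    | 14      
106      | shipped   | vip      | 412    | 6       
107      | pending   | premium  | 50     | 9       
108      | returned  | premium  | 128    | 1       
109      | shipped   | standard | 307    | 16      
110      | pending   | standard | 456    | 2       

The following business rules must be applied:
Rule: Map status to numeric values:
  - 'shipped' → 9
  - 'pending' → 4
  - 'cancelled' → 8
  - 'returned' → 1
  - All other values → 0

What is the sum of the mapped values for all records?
66

Step 1: Apply mapping to each record
Step 2: Count by status:
  'shipped': 5 records × 9 = 45
  'pending': 3 records × 4 = 12
  'cancelled': 1 records × 8 = 8
  'returned': 1 records × 1 = 1
Step 3: Sum all mapped values = 66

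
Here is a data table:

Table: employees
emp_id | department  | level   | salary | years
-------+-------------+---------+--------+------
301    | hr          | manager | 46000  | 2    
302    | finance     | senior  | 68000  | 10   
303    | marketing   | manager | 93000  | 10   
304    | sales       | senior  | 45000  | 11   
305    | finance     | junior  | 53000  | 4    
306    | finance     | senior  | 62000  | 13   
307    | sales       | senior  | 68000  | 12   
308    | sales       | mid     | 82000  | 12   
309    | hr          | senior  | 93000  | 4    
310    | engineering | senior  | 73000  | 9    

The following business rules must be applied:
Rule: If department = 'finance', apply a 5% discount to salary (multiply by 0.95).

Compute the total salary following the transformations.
673850.0

Step 1: Records with department = 'finance' have total salary = 183000
Step 2: Apply multiplier: 183000 × 0.95 = 173850.0
Step 3: Other records total: 500000
Step 4: Final sum = 173850.0 + 500000 = 673850.0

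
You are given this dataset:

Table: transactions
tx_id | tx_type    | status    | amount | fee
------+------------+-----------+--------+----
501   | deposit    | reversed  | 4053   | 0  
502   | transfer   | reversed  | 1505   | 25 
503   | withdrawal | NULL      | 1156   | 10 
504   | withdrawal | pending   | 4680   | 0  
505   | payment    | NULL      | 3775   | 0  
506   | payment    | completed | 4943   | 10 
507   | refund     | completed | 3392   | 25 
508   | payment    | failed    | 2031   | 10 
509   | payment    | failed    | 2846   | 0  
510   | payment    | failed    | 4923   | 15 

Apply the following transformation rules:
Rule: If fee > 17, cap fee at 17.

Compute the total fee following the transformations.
79

Step 1: 2 records have fee > 17
Step 2: These records originally summed to 50
Step 3: After capping: 2 × 17 = 34
Step 4: Unaffected records sum: 45
Step 5: Final sum = 34 + 45 = 79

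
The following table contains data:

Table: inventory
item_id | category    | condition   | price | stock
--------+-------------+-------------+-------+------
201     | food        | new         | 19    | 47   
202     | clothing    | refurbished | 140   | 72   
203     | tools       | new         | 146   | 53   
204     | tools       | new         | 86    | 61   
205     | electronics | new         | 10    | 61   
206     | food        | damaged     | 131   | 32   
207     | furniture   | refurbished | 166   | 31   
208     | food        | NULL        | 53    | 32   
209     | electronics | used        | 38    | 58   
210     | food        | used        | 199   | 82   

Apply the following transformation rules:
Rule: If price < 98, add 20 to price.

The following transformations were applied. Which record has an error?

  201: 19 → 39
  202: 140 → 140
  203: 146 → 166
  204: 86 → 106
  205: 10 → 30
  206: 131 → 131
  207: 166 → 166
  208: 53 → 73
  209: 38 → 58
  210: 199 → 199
Record 203 has an error. The correct transformed value should be 146, not 166.

Step 1: Check each record against the rule
Step 2: Record 203 has price = 146
Step 3: Since 146 >= 98, the bonus should not have been applied
Step 4: Correct value = 146, but claimed value = 166
Conclusion: Record 203 has the error.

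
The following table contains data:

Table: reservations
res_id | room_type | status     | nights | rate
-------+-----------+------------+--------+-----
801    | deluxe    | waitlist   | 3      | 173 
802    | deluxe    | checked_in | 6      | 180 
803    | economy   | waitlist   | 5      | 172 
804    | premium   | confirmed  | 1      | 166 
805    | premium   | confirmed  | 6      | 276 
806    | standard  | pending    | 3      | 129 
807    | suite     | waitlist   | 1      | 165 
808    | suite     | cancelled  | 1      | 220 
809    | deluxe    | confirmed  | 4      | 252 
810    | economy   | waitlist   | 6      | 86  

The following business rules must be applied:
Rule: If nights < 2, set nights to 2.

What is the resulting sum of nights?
39

Step 1: 3 records have nights < 2
Step 2: These records originally summed to 3
Step 3: After setting to minimum: 3 × 2 = 6
Step 4: Unaffected records sum: 33
Step 5: Final sum = 6 + 33 = 39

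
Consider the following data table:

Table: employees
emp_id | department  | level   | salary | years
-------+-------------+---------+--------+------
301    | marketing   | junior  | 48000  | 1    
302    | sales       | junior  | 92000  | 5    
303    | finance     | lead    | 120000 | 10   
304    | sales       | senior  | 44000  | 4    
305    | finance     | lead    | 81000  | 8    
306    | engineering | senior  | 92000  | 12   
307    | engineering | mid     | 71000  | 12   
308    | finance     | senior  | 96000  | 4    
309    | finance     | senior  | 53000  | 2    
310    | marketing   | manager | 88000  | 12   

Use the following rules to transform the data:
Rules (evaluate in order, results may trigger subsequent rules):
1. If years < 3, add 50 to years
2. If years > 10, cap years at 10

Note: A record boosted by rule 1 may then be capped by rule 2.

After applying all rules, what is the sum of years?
81

Step 1: Apply rule 1 to records with years < 3
  - 2 records get bonus of 50
  - Of these, 2 records then exceed 10 and get capped
Step 2: Apply rule 2 to records with years > 10
  - 3 records (original) are capped
Step 3: Calculate final sum = 81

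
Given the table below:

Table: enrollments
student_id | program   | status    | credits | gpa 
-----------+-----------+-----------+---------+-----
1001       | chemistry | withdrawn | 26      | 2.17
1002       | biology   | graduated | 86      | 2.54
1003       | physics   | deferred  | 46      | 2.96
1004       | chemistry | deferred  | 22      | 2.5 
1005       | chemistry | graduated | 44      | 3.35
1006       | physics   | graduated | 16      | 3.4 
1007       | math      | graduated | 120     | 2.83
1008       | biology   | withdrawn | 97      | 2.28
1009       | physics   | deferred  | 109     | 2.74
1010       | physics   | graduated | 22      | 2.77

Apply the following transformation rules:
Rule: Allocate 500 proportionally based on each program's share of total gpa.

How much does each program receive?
biology: 87.51, chemistry: 145.61, math: 51.38, physics: 215.5

Step 1: Calculate total gpa = 27.54
Step 2: Calculate each program's proportion:
  biology: 4.82/27.54 = 17.50% → 87.51
  chemistry: 8.02/27.54 = 29.12% → 145.61
  math: 2.83/27.54 = 10.28% → 51.38
  physics: 11.87/27.54 = 43.10% → 215.5
Step 3: Verify: sum of allocations ≈ 500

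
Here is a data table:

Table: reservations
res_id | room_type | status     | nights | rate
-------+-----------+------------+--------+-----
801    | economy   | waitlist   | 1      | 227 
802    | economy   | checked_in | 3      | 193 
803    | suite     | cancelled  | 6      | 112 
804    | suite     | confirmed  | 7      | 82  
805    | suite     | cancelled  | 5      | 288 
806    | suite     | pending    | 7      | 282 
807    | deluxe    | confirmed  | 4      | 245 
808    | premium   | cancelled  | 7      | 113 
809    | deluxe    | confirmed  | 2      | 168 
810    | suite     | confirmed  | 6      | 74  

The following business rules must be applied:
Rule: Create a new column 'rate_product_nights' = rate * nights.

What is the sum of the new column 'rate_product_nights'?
8017

Step 1: For each record, compute rate * nights
Example calculations:
  227 * 1 = 227
  193 * 3 = 579
  112 * 6 = 672
  ...
Step 2: Sum all derived values
Step 3: Total = 8017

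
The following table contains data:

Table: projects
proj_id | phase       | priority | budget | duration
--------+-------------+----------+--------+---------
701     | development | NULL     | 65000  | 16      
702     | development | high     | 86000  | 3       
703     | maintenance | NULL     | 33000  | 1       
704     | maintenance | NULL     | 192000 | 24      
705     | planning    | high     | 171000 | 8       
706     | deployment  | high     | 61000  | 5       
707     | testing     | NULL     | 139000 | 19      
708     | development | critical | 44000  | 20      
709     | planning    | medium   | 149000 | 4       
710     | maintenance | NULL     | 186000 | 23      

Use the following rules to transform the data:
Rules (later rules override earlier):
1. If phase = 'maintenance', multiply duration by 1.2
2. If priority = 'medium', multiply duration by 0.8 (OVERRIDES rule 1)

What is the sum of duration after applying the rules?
131.8

Step 1: Rule 2 takes priority for records with priority = 'medium'
  - 1 records: 4 × 0.8 = 3.2
Step 2: Rule 1 applies to remaining records with phase = 'maintenance'
  - 3 records: 48 × 1.2 = 57.6
Step 3: Other records unchanged: 71
Step 4: Final sum = 3.2 + 57.6 + 71 = 131.8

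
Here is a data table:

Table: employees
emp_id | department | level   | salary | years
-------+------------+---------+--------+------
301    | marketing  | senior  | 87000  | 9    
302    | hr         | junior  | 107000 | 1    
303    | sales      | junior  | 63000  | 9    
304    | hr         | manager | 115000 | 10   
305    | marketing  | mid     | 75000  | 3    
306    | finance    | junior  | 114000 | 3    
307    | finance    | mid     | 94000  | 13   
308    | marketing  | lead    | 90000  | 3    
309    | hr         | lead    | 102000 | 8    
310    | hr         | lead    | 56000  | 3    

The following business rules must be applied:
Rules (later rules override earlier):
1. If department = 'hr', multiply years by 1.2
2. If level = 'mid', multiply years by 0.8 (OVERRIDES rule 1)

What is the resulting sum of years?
63.2

Step 1: Rule 2 takes priority for records with level = 'mid'
  - 2 records: 16 × 0.8 = 12.8
Step 2: Rule 1 applies to remaining records with department = 'hr'
  - 4 records: 22 × 1.2 = 26.4
Step 3: Other records unchanged: 24
Step 4: Final sum = 12.8 + 26.4 + 24 = 63.2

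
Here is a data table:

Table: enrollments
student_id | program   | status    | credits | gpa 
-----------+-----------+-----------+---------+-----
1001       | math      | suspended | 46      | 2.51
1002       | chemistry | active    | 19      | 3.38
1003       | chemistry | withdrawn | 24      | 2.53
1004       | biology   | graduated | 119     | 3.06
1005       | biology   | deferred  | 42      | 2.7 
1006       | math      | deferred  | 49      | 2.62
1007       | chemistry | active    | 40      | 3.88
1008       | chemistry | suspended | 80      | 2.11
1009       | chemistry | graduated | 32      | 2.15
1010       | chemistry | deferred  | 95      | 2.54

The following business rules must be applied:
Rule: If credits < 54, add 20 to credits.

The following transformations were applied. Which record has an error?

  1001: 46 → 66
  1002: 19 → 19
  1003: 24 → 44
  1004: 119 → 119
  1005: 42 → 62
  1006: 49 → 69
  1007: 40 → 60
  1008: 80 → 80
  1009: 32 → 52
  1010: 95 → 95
Record 1002 has an error. The correct transformed value should be 39, not 19.

Step 1: Check each record against the rule
Step 2: Record 1002 has credits = 19
Step 3: Since 19 < 54, the bonus should have been applied
Step 4: Correct value = 39, but claimed value = 19
Conclusion: Record 1002 has the error.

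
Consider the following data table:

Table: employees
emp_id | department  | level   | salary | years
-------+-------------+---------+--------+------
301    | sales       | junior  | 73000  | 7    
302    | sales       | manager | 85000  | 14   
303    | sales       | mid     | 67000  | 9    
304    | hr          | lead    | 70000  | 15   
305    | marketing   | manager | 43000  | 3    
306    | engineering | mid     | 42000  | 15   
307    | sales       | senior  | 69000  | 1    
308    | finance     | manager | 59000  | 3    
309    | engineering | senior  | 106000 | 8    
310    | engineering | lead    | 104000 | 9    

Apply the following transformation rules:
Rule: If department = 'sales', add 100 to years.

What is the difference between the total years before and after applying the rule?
400

Step 1: Original sum of years = 84
Step 2: 4 records have department = 'sales'
Step 3: Each affected record changes by 100
Step 4: Total change = 4 × 100 = 400
Step 5: New sum = 84 + 400 = 484
Step 6: Difference = |484 - 84| = 400
        (Sum increased by 400)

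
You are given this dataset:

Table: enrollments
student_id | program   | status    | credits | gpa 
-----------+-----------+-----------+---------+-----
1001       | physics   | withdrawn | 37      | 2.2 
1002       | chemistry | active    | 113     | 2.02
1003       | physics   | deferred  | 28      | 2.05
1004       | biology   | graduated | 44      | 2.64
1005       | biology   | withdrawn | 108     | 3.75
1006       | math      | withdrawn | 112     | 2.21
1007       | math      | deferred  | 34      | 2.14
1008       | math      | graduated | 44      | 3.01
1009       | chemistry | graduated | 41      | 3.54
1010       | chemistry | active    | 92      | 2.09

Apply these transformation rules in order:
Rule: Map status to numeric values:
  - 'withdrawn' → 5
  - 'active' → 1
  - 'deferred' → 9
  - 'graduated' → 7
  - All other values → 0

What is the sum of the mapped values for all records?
56

Step 1: Apply mapping to each record
Step 2: Count by status:
  'withdrawn': 3 records × 5 = 15
  'active': 2 records × 1 = 2
  'deferred': 2 records × 9 = 18
  'graduated': 3 records × 7 = 21
Step 3: Sum all mapped values = 56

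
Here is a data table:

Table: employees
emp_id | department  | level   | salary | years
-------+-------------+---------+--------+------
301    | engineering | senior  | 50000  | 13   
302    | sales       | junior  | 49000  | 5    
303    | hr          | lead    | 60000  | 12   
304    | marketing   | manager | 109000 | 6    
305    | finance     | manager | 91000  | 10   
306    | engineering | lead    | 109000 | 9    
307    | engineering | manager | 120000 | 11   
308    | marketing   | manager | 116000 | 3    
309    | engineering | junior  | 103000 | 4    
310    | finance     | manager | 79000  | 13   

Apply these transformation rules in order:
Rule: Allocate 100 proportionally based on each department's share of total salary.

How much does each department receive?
engineering: 43.12, finance: 19.19, hr: 6.77, marketing: 25.4, sales: 5.53

Step 1: Calculate total salary = 886000
Step 2: Calculate each department's proportion:
  engineering: 382000/886000 = 43.12% → 43.12
  finance: 170000/886000 = 19.19% → 19.19
  hr: 60000/886000 = 6.77% → 6.77
  marketing: 225000/886000 = 25.40% → 25.4
  sales: 49000/886000 = 5.53% → 5.53
Step 3: Verify: sum of allocations ≈ 100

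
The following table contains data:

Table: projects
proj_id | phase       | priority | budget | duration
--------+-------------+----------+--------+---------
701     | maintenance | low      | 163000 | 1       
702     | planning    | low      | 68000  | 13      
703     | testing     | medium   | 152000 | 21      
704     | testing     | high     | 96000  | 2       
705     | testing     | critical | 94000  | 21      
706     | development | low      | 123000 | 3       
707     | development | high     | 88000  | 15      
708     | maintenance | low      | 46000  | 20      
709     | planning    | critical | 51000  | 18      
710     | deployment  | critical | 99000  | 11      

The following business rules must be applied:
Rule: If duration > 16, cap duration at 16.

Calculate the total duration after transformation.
109

Step 1: 4 records have duration > 16
Step 2: These records originally summed to 80
Step 3: After capping: 4 × 16 = 64
Step 4: Unaffected records sum: 45
Step 5: Final sum = 64 + 45 = 109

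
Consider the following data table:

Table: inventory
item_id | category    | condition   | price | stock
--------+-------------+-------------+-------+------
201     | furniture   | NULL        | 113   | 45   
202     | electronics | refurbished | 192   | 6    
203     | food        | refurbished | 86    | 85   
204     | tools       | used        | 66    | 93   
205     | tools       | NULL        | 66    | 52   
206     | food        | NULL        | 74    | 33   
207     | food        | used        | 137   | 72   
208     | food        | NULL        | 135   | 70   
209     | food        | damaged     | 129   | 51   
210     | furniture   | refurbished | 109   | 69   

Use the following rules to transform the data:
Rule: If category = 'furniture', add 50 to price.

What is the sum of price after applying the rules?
1207

Step 1: Count records where category = 'furniture': 2
Step 2: Total bonus added: 2 × 50 = 100
Step 3: Original sum of price: 1107
Step 4: Final sum = 1107 + 100 = 1207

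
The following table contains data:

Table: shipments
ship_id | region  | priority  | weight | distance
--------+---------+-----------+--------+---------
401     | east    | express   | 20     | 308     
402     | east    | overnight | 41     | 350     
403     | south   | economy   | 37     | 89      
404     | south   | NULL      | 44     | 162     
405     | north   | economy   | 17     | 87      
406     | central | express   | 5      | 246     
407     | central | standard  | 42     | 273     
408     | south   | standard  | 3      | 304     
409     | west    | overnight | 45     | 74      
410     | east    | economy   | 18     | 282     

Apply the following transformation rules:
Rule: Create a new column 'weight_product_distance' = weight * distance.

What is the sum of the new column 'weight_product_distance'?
54424

Step 1: For each record, compute weight * distance
Example calculations:
  20 * 308 = 6160
  41 * 350 = 14350
  37 * 89 = 3293
  ...
Step 2: Sum all derived values
Step 3: Total = 54424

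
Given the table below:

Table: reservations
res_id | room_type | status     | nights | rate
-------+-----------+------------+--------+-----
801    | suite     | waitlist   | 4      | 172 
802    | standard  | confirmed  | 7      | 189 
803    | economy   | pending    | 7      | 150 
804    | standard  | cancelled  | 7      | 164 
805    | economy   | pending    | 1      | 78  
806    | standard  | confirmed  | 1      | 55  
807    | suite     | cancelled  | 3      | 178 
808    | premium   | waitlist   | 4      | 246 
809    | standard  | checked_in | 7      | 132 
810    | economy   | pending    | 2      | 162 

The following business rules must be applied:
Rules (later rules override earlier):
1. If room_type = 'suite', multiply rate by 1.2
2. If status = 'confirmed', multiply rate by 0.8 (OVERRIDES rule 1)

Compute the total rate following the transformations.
1547.2

Step 1: Rule 2 takes priority for records with status = 'confirmed'
  - 2 records: 244 × 0.8 = 195.2
Step 2: Rule 1 applies to remaining records with room_type = 'suite'
  - 2 records: 350 × 1.2 = 420.0
Step 3: Other records unchanged: 932
Step 4: Final sum = 195.2 + 420.0 + 932 = 1547.2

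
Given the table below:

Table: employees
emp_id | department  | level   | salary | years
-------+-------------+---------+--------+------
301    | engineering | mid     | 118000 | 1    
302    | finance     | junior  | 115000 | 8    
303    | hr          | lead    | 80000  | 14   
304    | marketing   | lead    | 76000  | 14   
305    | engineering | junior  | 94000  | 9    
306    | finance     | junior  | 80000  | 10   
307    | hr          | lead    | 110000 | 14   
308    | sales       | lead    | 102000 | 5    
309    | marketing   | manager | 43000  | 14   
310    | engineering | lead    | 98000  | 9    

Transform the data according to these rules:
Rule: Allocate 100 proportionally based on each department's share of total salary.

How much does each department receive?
engineering: 33.84, finance: 21.29, hr: 20.74, marketing: 12.99, sales: 11.14

Step 1: Calculate total salary = 916000
Step 2: Calculate each department's proportion:
  engineering: 310000/916000 = 33.84% → 33.84
  finance: 195000/916000 = 21.29% → 21.29
  hr: 190000/916000 = 20.74% → 20.74
  marketing: 119000/916000 = 12.99% → 12.99
  sales: 102000/916000 = 11.14% → 11.14
Step 3: Verify: sum of allocations ≈ 100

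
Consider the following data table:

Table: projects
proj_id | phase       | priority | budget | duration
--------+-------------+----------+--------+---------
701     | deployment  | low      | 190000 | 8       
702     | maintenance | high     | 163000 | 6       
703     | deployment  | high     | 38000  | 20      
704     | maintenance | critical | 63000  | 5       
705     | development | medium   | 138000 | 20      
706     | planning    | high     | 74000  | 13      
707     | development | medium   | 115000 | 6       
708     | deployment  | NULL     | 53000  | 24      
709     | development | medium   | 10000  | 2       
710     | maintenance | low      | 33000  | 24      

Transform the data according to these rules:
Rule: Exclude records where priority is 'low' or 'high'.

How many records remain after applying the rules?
5

Step 1: Count records to exclude
  - 2 (low) + 3 (high) = 5 records
Step 2: Total records: 10
Step 3: Remaining = 10 - 5 = 5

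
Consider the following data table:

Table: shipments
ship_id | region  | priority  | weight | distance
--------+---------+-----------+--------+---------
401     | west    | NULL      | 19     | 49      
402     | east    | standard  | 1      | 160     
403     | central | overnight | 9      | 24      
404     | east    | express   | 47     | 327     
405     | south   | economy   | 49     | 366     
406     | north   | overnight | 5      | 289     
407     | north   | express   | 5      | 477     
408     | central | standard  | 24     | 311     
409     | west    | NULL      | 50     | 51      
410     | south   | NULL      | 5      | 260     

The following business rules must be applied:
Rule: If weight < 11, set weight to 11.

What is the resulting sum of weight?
244

Step 1: 5 records have weight < 11
Step 2: These records originally summed to 25
Step 3: After setting to minimum: 5 × 11 = 55
Step 4: Unaffected records sum: 189
Step 5: Final sum = 55 + 189 = 244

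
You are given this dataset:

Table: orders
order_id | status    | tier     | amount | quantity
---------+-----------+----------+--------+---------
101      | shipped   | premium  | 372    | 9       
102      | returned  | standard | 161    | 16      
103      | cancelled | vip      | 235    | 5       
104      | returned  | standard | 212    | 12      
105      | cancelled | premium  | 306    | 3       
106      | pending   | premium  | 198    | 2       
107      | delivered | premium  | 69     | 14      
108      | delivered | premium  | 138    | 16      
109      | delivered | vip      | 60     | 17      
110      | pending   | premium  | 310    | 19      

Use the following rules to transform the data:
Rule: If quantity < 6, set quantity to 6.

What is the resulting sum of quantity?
121

Step 1: 3 records have quantity < 6
Step 2: These records originally summed to 10
Step 3: After setting to minimum: 3 × 6 = 18
Step 4: Unaffected records sum: 103
Step 5: Final sum = 18 + 103 = 121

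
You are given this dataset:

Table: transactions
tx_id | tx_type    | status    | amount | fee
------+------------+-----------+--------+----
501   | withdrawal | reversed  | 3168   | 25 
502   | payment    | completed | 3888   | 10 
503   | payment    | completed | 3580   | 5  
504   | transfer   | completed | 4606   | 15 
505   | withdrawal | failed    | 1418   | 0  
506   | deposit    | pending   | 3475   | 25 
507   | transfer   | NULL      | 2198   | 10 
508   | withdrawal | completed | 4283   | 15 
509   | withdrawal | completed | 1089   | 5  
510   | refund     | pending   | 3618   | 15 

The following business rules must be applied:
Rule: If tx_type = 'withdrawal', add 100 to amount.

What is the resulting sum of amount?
31723

Step 1: Count records where tx_type = 'withdrawal': 4
Step 2: Total bonus added: 4 × 100 = 400
Step 3: Original sum of amount: 31323
Step 4: Final sum = 31323 + 400 = 31723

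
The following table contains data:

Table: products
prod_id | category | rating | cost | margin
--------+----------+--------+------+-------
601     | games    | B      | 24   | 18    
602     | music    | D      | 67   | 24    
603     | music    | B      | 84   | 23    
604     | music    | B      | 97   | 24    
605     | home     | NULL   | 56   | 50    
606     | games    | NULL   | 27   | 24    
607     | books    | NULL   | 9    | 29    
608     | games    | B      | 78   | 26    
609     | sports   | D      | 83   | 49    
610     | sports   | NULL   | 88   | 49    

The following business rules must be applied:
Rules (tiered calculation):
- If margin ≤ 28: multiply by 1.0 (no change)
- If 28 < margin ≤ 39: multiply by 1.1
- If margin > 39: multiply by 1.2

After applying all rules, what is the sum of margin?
348.5

Step 1: Tier 1 (margin ≤ 28): 6 records, sum = 139 × 1.0 = 139.0
Step 2: Tier 2 (28 < margin ≤ 39): 1 records, sum = 29 × 1.1 = 31.9
Step 3: Tier 3 (margin > 39): 3 records, sum = 148 × 1.2 = 177.6
Step 4: Final sum = 139.0 + 31.9 + 177.6 = 348.5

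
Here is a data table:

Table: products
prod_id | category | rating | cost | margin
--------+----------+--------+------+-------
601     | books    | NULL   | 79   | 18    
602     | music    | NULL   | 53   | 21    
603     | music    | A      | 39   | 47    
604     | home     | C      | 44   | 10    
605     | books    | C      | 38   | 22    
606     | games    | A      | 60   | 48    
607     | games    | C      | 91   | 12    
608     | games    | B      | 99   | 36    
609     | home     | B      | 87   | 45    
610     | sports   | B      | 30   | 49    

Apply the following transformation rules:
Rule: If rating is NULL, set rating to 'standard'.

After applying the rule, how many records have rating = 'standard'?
2

Step 1: Count records where rating IS NULL
Step 2: Found 2 records with NULL rating
Step 3: These records will have rating set to 'standard'
Step 4: Records already having rating = 'standard': 0
Step 5: Answer: 2 + 0 = 2 records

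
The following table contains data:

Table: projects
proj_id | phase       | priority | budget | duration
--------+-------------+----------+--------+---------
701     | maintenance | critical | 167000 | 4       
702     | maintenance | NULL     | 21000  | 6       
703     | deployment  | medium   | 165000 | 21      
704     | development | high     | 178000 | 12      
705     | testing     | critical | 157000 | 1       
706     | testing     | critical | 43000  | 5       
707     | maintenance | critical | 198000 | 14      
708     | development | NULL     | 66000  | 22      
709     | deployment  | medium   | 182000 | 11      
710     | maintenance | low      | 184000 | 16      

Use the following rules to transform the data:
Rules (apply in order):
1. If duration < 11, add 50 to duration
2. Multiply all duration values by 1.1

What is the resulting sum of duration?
343.2

Step 1: Apply Rule 1 - Add 50 to records with duration < 11
  - 4 records affected: 16 + (4 × 50) = 216
  - Unaffected records: 96
  - Sum after Rule 1: 312
Step 2: Apply Rule 2 - Multiply all by 1.1
  - 312 × 1.1 = 343.2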